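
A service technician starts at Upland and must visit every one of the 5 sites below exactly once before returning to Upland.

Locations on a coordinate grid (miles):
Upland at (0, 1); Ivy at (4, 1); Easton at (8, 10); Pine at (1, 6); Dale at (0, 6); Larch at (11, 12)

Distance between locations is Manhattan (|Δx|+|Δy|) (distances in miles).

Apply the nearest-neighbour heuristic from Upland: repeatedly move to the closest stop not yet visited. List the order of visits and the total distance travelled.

Upland → [Ivy:4 / Dale:5 / Pine:6 / Easton:17 / Larch:22] → Ivy (4)
Ivy → [Pine:8 / Dale:9 / Easton:13 / Larch:18] → Pine (8)
Pine → [Dale:1 / Easton:11 / Larch:16] → Dale (1)
Dale → [Easton:12 / Larch:17] → Easton (12)
Easton → [Larch:5] → Larch (5)
Return Larch→Upland: 22.
Total = 4 + 8 + 1 + 12 + 5 + 22 = 52.

Nearest-neighbour total = 52 miles; route Upland → Ivy → Pine → Dale → Easton → Larch → Upland.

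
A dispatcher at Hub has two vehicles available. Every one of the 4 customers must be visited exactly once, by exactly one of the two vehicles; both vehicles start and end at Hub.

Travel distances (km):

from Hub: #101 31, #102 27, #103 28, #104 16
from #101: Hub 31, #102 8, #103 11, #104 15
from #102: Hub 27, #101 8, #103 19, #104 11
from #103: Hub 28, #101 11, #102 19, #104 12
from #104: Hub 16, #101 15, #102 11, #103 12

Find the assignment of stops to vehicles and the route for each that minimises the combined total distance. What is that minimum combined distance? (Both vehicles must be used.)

106 km — the smallest possible combined total.

Try each way of splitting the stops between the two vehicles (each non-empty) and, for each split, find the best tour for each vehicle:
  {#101} + {#102, #103, #104}: 62 + 74 = 136
  {#102} + {#101, #103, #104}: 54 + 70 = 124
  {#101, #102} + {#103, #104}: 66 + 56 = 122
  {#103} + {#101, #102, #104}: 56 + 66 = 122
  {#101, #103} + {#102, #104}: 70 + 54 = 124
  {#102, #103} + {#101, #104}: 74 + 62 = 136
  … (7 splits in total)
  {#101, #102, #103} + {#104}: 74 + 32 = 106  ← best
Best: vehicle 1 Hub → #102 → #101 → #103 → Hub = 74; vehicle 2 Hub → #104 → Hub = 32; combined 106.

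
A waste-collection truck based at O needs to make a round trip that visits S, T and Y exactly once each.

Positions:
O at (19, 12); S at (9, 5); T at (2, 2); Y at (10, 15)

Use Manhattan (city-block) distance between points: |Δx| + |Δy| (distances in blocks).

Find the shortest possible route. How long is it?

There are 3 distinct closed tours to check (reversals are equivalent).
O - S - T - Y - O: 17+10+21+12 = 60
O - S - Y - T - O: 17+11+21+27 = 76
O - T - S - Y - O: 27+10+11+12 = 60
The minimum is 60.
One optimal route: O → S → T → Y → O (or its reverse).

60 blocks — the shortest possible round trip.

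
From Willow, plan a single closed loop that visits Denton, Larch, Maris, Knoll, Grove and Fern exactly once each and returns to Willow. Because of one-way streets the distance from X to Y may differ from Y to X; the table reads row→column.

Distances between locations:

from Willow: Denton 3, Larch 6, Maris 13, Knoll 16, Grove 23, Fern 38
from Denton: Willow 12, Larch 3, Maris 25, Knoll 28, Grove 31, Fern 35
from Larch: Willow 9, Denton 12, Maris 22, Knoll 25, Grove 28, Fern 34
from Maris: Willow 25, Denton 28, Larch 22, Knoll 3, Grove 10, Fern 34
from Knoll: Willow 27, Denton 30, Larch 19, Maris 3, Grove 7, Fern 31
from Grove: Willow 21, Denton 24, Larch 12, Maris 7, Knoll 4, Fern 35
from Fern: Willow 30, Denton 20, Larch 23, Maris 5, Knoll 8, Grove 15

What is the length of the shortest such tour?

74 — the shortest possible round trip.

Willow - Denton - Larch - Maris - Knoll - Grove - Fern - Willow: 3+3+22+3+7+35+30 = 103
Willow - Denton - Larch - Maris - Knoll - Fern - Grove - Willow: 3+3+22+3+31+15+21 = 98
Willow - Denton - Larch - Maris - Grove - Knoll - Fern - Willow: 3+3+22+10+4+31+30 = 103
Willow - Denton - Larch - Maris - Grove - Fern - Knoll - Willow: 3+3+22+10+35+8+27 = 108
Willow - Denton - Larch - Maris - Fern - Knoll - Grove - Willow: 3+3+22+34+8+7+21 = 98
Willow - Denton - Larch - Maris - Fern - Grove - Knoll - Willow: 3+3+22+34+15+4+27 = 108
Willow - Denton - Larch - Knoll - Maris - Grove - Fern - Willow: 3+3+25+3+10+35+30 = 109
Willow - Denton - Larch - Knoll - Maris - Fern - Grove - Willow: 3+3+25+3+34+15+21 = 104
… (712 more)
Willow - Denton - Fern - Maris - Knoll - Grove - Larch - Willow: 3+35+5+3+7+12+9 = 74  ← best
The minimum is 74.
One optimal route: Willow → Denton → Fern → Maris → Knoll → Grove → Larch → Willow.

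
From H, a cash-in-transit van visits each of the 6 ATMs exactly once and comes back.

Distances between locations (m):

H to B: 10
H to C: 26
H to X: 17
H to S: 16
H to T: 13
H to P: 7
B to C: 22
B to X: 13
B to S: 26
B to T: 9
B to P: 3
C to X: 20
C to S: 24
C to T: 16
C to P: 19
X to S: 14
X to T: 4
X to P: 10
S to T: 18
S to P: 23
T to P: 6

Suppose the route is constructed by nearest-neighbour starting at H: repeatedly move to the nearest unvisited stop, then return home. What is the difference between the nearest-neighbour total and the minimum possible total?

5 m longer than the optimal tour.

From H: P=7, B=10, T=13, S=16, X=17, C=26 → choose P (7).
From P: B=3, T=6, X=10, C=19, S=23 → choose B (3).
From B: T=9, X=13, C=22, S=26 → choose T (9).
From T: X=4, C=16, S=18 → choose X (4).
From X: S=14, C=20 → choose S (14).
From S: C=24 → choose C (24).
NN route H → P → B → T → X → S → C → H costs 87.
Optimal: H → B → P → C → T → X → S → H costs 82 (by enumerating all 360 distinct tours).
Excess = 87 − 82 = 5.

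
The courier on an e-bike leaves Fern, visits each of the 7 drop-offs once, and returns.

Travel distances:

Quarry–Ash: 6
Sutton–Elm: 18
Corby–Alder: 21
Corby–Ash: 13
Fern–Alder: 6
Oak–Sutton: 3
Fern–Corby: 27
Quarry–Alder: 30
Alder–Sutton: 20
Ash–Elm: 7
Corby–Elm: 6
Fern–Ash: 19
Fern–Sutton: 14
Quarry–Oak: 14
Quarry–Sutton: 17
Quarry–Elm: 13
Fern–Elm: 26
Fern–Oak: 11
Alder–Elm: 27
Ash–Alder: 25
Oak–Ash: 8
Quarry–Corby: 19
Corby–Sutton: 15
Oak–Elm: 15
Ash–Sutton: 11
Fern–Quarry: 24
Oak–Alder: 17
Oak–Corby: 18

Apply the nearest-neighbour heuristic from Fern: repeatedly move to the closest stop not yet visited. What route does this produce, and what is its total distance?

Total distance 89 via the nearest-neighbour route Fern → Alder → Oak → Sutton → Ash → Quarry → Elm → Corby → Fern.

Fern → [Alder:6 / Oak:11 / Sutton:14 / Ash:19 / Quarry:24 / Elm:26 / Corby:27] → Alder (6)
Alder → [Oak:17 / Sutton:20 / Corby:21 / Ash:25 / Elm:27 / Quarry:30] → Oak (17)
Oak → [Sutton:3 / Ash:8 / Quarry:14 / Elm:15 / Corby:18] → Sutton (3)
Sutton → [Ash:11 / Corby:15 / Quarry:17 / Elm:18] → Ash (11)
Ash → [Quarry:6 / Elm:7 / Corby:13] → Quarry (6)
Quarry → [Elm:13 / Corby:19] → Elm (13)
Elm → [Corby:6] → Corby (6)
Return Corby→Fern: 27.
Total = 6 + 17 + 3 + 11 + 6 + 13 + 6 + 27 = 89.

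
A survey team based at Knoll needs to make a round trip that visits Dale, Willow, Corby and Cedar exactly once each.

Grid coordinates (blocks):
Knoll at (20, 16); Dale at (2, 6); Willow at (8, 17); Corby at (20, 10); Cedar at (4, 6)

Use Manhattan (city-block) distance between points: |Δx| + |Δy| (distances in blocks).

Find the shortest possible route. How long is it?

Minimum total distance: 58 blocks.

Knoll-Dale-Willow-Corby-Cedar-Knoll: 28+17+19+20+26 = 110
Knoll-Dale-Willow-Cedar-Corby-Knoll: 28+17+15+20+6 = 86
Knoll-Dale-Corby-Willow-Cedar-Knoll: 28+22+19+15+26 = 110
Knoll-Dale-Corby-Cedar-Willow-Knoll: 28+22+20+15+13 = 98
Knoll-Dale-Cedar-Willow-Corby-Knoll: 28+2+15+19+6 = 70
Knoll-Dale-Cedar-Corby-Willow-Knoll: 28+2+20+19+13 = 82
Knoll-Willow-Dale-Corby-Cedar-Knoll: 13+17+22+20+26 = 98
Knoll-Willow-Dale-Cedar-Corby-Knoll: 13+17+2+20+6 = 58
Knoll-Willow-Corby-Dale-Cedar-Knoll: 13+19+22+2+26 = 82
Knoll-Willow-Cedar-Dale-Corby-Knoll: 13+15+2+22+6 = 58
Knoll-Corby-Dale-Willow-Cedar-Knoll: 6+22+17+15+26 = 86
Knoll-Corby-Willow-Dale-Cedar-Knoll: 6+19+17+2+26 = 70
The minimum is 58.
One optimal route: Knoll → Willow → Dale → Cedar → Corby → Knoll (or its reverse).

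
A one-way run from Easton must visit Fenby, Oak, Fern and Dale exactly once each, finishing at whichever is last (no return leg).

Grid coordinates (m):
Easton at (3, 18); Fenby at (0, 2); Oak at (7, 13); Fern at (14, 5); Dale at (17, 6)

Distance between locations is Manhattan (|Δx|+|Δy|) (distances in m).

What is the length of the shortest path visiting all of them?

47 m — the minimum one-way total.

There are 4! = 24 possible orderings.
Easton - Fenby - Oak - Fern - Dale: 19+18+15+4 = 56
Easton - Fenby - Oak - Dale - Fern: 19+18+17+4 = 58
Easton - Fenby - Fern - Oak - Dale: 19+17+15+17 = 68
Easton - Fenby - Fern - Dale - Oak: 19+17+4+17 = 57
Easton - Fenby - Dale - Oak - Fern: 19+21+17+15 = 72
Easton - Fenby - Dale - Fern - Oak: 19+21+4+15 = 59
Easton - Oak - Fenby - Fern - Dale: 9+18+17+4 = 48
Easton - Oak - Fenby - Dale - Fern: 9+18+21+4 = 52
Easton - Oak - Fern - Fenby - Dale: 9+15+17+21 = 62
Easton - Oak - Fern - Dale - Fenby: 9+15+4+21 = 49
Easton - Oak - Dale - Fenby - Fern: 9+17+21+17 = 64
Easton - Oak - Dale - Fern - Fenby: 9+17+4+17 = 47
Easton - Fern - Fenby - Oak - Dale: 24+17+18+17 = 76
Easton - Fern - Fenby - Dale - Oak: 24+17+21+17 = 79
… (10 more)
The minimum is 47.
One shortest path: Easton → Oak → Dale → Fern → Fenby.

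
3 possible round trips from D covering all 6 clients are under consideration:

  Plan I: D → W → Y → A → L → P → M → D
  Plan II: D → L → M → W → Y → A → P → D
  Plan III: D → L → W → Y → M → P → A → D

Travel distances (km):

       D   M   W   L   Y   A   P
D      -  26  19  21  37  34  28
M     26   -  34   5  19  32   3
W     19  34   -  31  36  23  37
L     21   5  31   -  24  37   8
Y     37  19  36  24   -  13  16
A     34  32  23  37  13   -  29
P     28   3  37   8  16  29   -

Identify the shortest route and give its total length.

142 km — Plan I is the shortest.

Plan I: 19 + 36 + 13 + 37 + 8 + 3 + 26 = 142
Plan II: 21 + 5 + 34 + 36 + 13 + 29 + 28 = 166
Plan III: 21 + 31 + 36 + 19 + 3 + 29 + 34 = 173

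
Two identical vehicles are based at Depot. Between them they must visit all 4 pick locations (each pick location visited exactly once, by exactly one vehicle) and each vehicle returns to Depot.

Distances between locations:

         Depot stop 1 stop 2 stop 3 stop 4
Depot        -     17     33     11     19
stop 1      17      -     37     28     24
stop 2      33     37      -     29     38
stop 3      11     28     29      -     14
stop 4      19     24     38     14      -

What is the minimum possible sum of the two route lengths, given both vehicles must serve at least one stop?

Try each way of splitting the stops between the two vehicles (each non-empty) and, for each split, find the best tour for each vehicle:
  {stop 1} + {stop 2, stop 3, stop 4}: 34 + 95 = 129
  {stop 2} + {stop 1, stop 3, stop 4}: 66 + 66 = 132
  {stop 1, stop 2} + {stop 3, stop 4}: 87 + 44 = 131
  {stop 3} + {stop 1, stop 2, stop 4}: 22 + 111 = 133
  {stop 1, stop 3} + {stop 2, stop 4}: 56 + 90 = 146
  {stop 2, stop 3} + {stop 1, stop 4}: 73 + 60 = 133
  … (7 splits in total)
Best: vehicle 1 Depot → stop 1 → Depot = 34; vehicle 2 Depot → stop 2 → stop 3 → stop 4 → Depot = 95; combined 129.

Minimum combined distance: 129.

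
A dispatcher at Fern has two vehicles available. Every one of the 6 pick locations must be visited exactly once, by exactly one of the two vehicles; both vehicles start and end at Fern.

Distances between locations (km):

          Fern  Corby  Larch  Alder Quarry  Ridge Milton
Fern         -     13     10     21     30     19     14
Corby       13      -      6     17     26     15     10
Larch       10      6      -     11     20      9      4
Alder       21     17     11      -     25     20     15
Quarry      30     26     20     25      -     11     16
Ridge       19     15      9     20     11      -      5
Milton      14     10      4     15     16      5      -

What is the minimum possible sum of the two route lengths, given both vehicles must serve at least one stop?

Try each way of splitting the stops between the two vehicles (each non-empty) and, for each split, find the best tour for each vehicle:
  {Corby} + {Larch, Alder, Quarry, Ridge, Milton}: 26 + 76 = 102
  {Larch} + {Corby, Alder, Quarry, Ridge, Milton}: 20 + 85 = 105
  {Corby, Larch} + {Alder, Quarry, Ridge, Milton}: 29 + 76 = 105
  {Alder} + {Corby, Larch, Quarry, Ridge, Milton}: 42 + 69 = 111
  {Corby, Alder} + {Larch, Quarry, Ridge, Milton}: 51 + 60 = 111
  {Larch, Alder} + {Corby, Quarry, Ridge, Milton}: 42 + 69 = 111
  … (31 splits in total)
Best: vehicle 1 Fern → Corby → Fern = 26; vehicle 2 Fern → Larch → Alder → Quarry → Ridge → Milton → Fern = 76; combined 102.

Minimum combined distance: 102 km.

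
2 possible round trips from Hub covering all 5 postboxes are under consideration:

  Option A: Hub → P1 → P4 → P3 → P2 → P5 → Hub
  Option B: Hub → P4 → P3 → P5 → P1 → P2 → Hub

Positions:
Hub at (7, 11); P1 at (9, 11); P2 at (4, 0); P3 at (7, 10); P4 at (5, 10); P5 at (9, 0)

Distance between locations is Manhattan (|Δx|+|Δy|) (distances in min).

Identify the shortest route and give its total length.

Option A: 2 + 5 + 2 + 13 + 5 + 13 = 40
Option B: 3 + 2 + 12 + 11 + 16 + 14 = 58

40 min — Option A is the shortest.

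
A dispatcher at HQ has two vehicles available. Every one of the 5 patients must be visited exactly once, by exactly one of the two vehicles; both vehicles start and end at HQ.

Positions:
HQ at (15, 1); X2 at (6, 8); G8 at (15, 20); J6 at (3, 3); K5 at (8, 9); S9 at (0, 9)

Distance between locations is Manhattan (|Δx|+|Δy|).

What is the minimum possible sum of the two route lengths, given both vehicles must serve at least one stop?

There are 2^4 − 1 = 15 ways to divide the 5 stops into two non-empty groups. For each, the best each vehicle can do is its own shortest tour through its group:
  {X2} + {G8, J6, K5, S9}: 32 + 68 = 100
  {G8} + {X2, J6, K5, S9}: 38 + 48 = 86
  {X2, G8} + {J6, K5, S9}: 56 + 46 = 102
  {J6} + {X2, G8, K5, S9}: 28 + 68 = 96
  {X2, J6} + {G8, K5, S9}: 38 + 68 = 106
  {G8, J6} + {X2, K5, S9}: 62 + 46 = 108
  … (15 splits in total)
Best: vehicle 1 HQ → G8 → HQ = 38; vehicle 2 HQ → J6 → S9 → X2 → K5 → HQ = 48; combined 86.

86 — the smallest possible combined total.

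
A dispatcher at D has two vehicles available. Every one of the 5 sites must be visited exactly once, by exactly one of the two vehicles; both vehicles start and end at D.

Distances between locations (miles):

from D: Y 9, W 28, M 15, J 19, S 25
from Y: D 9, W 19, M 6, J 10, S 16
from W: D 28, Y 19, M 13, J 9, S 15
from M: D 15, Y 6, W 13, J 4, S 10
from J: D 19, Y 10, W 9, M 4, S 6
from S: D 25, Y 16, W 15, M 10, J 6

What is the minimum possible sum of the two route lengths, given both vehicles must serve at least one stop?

86 miles — the smallest possible combined total.

Try each way of splitting the stops between the two vehicles (each non-empty) and, for each split, find the best tour for each vehicle:
  {Y} + {W, M, J, S}: 18 + 68 = 86
  {W} + {Y, M, J, S}: 56 + 50 = 106
  {Y, W} + {M, J, S}: 56 + 50 = 106
  {M} + {Y, W, J, S}: 30 + 68 = 98
  {Y, M} + {W, J, S}: 30 + 68 = 98
  {W, M} + {Y, J, S}: 56 + 50 = 106
  … (15 splits in total)
Best: vehicle 1 D → Y → D = 18; vehicle 2 D → W → J → S → M → D = 68; combined 86.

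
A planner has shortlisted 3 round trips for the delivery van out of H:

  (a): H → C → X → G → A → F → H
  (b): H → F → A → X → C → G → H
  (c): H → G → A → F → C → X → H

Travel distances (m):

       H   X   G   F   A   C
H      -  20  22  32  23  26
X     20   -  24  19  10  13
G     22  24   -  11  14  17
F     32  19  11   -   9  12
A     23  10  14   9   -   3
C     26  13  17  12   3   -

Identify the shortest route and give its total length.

Shortest is (c), total 90 m.

(a): 26 + 13 + 24 + 14 + 9 + 32 = 118
(b): 32 + 9 + 10 + 13 + 17 + 22 = 103
(c): 22 + 14 + 9 + 12 + 13 + 20 = 90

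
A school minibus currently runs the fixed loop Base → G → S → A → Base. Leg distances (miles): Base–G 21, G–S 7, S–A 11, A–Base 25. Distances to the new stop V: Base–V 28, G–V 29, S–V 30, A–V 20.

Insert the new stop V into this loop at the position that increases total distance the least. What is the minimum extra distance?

Adding 23 miles by placing V on the A–Base leg.

Insertion cost between consecutive stops i–j is d(i,V) + d(V,j) − d(i,j):
  between Base and G: 28 + 29 − 21 = 36
  between G and S: 29 + 30 − 7 = 52
  between S and A: 30 + 20 − 11 = 39
  between A and Base: 20 + 28 − 25 = 23
Cheapest insertion is between A and Base, adding 23.
New total = 64 + 23 = 87.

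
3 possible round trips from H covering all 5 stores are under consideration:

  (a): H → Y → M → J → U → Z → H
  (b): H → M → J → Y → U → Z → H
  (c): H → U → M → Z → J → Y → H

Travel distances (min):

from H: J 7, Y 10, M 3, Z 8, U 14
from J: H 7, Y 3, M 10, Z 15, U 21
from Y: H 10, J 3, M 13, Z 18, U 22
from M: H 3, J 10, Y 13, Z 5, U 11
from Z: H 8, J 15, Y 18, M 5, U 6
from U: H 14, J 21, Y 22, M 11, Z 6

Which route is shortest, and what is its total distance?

(a): 10 + 13 + 10 + 21 + 6 + 8 = 68
(b): 3 + 10 + 3 + 22 + 6 + 8 = 52
(c): 14 + 11 + 5 + 15 + 3 + 10 = 58

Shortest is (b), total 52 min.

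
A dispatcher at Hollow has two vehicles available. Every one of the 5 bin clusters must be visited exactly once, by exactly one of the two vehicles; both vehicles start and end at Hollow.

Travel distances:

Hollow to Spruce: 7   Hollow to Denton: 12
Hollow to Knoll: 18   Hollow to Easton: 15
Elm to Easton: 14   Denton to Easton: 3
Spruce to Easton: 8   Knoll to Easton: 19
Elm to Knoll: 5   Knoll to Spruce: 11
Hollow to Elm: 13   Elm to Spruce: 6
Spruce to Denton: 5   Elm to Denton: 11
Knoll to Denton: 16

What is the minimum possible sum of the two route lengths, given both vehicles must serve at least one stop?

Minimum combined distance: 66.

Try each way of splitting the stops between the two vehicles (each non-empty) and, for each split, find the best tour for each vehicle:
  {Elm} + {Knoll, Spruce, Denton, Easton}: 26 + 52 = 78
  {Knoll} + {Elm, Spruce, Denton, Easton}: 36 + 42 = 78
  {Elm, Knoll} + {Spruce, Denton, Easton}: 36 + 30 = 66
  {Spruce} + {Elm, Knoll, Denton, Easton}: 14 + 52 = 66
  {Elm, Spruce} + {Knoll, Denton, Easton}: 26 + 52 = 78
  {Knoll, Spruce} + {Elm, Denton, Easton}: 36 + 42 = 78
  … (15 splits in total)
Best: vehicle 1 Hollow → Elm → Knoll → Hollow = 36; vehicle 2 Hollow → Spruce → Denton → Easton → Hollow = 30; combined 66.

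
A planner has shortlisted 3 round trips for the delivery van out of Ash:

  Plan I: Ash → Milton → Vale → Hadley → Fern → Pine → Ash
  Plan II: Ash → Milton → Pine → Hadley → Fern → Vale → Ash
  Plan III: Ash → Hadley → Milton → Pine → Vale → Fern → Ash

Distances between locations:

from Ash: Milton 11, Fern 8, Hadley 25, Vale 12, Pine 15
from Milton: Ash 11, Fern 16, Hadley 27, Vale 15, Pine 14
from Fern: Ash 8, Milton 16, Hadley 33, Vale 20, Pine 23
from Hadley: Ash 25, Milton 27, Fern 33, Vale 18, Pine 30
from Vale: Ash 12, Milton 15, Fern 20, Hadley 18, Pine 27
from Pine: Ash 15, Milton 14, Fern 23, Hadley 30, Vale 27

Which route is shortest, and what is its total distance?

Shortest is Plan I, total 115.

Plan I: 11 + 15 + 18 + 33 + 23 + 15 = 115
Plan II: 11 + 14 + 30 + 33 + 20 + 12 = 120
Plan III: 25 + 27 + 14 + 27 + 20 + 8 = 121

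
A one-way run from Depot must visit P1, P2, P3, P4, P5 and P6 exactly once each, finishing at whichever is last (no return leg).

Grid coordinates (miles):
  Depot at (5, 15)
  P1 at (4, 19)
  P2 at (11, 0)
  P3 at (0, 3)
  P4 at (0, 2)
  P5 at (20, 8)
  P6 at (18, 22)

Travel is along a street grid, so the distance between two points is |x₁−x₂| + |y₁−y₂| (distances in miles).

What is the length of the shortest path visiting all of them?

There are 6! = 720 possible orderings.
Depot - P1 - P2 - P3 - P4 - P5 - P6: 5+26+14+1+26+16 = 88
Depot - P1 - P2 - P3 - P4 - P6 - P5: 5+26+14+1+38+16 = 100
Depot - P1 - P2 - P3 - P5 - P4 - P6: 5+26+14+25+26+38 = 134
Depot - P1 - P2 - P3 - P5 - P6 - P4: 5+26+14+25+16+38 = 124
Depot - P1 - P2 - P3 - P6 - P4 - P5: 5+26+14+37+38+26 = 146
Depot - P1 - P2 - P3 - P6 - P5 - P4: 5+26+14+37+16+26 = 124
Depot - P1 - P2 - P4 - P3 - P5 - P6: 5+26+13+1+25+16 = 86
Depot - P1 - P2 - P4 - P3 - P6 - P5: 5+26+13+1+37+16 = 98
… (712 more)
Depot - P1 - P6 - P5 - P2 - P4 - P3: 5+17+16+17+13+1 = 69  ← best
The minimum is 69.
One shortest path: Depot → P1 → P6 → P5 → P2 → P4 → P3.

Minimum one-way distance = 69 miles.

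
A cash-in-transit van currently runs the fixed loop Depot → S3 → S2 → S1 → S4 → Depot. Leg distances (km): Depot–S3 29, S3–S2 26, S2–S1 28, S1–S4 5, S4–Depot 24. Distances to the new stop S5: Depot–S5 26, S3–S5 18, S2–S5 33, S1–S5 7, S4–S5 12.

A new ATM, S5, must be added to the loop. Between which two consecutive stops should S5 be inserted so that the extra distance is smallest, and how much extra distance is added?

Minimum extra distance: 12 km, inserting S5 between S2 and S1.

Insertion cost between consecutive stops i–j is d(i,S5) + d(S5,j) − d(i,j):
  between Depot and S3: 26 + 18 − 29 = 15
  between S3 and S2: 18 + 33 − 26 = 25
  between S2 and S1: 33 + 7 − 28 = 12
  between S1 and S4: 7 + 12 − 5 = 14
  between S4 and Depot: 12 + 26 − 24 = 14
Cheapest insertion is between S2 and S1, adding 12.
New total = 112 + 12 = 124.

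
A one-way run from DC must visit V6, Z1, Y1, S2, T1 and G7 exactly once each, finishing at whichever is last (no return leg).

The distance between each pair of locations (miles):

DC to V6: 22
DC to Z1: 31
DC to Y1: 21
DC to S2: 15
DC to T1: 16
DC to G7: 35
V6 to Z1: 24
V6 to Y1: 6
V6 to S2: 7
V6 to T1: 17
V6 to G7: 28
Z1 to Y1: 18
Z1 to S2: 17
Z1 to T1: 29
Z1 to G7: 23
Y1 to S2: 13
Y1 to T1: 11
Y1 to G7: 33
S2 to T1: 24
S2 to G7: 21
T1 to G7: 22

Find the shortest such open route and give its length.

There are 6! = 720 possible orderings.
DC → V6 → Z1 → Y1 → S2 → T1 → G7: 22+24+18+13+24+22 = 123
DC → V6 → Z1 → Y1 → S2 → G7 → T1: 22+24+18+13+21+22 = 120
DC → V6 → Z1 → Y1 → T1 → S2 → G7: 22+24+18+11+24+21 = 120
DC → V6 → Z1 → Y1 → T1 → G7 → S2: 22+24+18+11+22+21 = 118
DC → V6 → Z1 → Y1 → G7 → S2 → T1: 22+24+18+33+21+24 = 142
DC → V6 → Z1 → Y1 → G7 → T1 → S2: 22+24+18+33+22+24 = 143
DC → V6 → Z1 → S2 → Y1 → T1 → G7: 22+24+17+13+11+22 = 109
DC → V6 → Z1 → S2 → Y1 → G7 → T1: 22+24+17+13+33+22 = 131
… (712 more)
DC → T1 → Y1 → V6 → S2 → Z1 → G7: 16+11+6+7+17+23 = 80  ← best
The minimum is 80.
One shortest path: DC → T1 → Y1 → V6 → S2 → Z1 → G7.

80 miles — the minimum one-way total.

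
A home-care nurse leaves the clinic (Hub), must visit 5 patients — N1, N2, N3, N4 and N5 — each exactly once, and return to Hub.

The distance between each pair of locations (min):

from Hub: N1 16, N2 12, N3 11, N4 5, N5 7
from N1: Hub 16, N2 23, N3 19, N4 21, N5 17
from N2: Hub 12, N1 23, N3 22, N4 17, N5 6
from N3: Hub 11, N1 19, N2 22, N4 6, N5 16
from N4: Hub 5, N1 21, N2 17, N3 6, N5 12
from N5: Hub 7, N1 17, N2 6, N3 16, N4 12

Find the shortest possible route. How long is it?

With 5 stops there are 5!/2 = 60 distinct round trips (a route and its reverse cost the same).
Hub - N1 - N2 - N3 - N4 - N5 - Hub: 16+23+22+6+12+7 = 86
Hub - N1 - N2 - N3 - N5 - N4 - Hub: 16+23+22+16+12+5 = 94
Hub - N1 - N2 - N4 - N3 - N5 - Hub: 16+23+17+6+16+7 = 85
Hub - N1 - N2 - N4 - N5 - N3 - Hub: 16+23+17+12+16+11 = 95
Hub - N1 - N2 - N5 - N3 - N4 - Hub: 16+23+6+16+6+5 = 72
Hub - N1 - N2 - N5 - N4 - N3 - Hub: 16+23+6+12+6+11 = 74
Hub - N1 - N3 - N2 - N4 - N5 - Hub: 16+19+22+17+12+7 = 93
Hub - N1 - N3 - N2 - N5 - N4 - Hub: 16+19+22+6+12+5 = 80
Hub - N1 - N3 - N4 - N2 - N5 - Hub: 16+19+6+17+6+7 = 71
Hub - N1 - N3 - N4 - N5 - N2 - Hub: 16+19+6+12+6+12 = 71
Hub - N1 - N3 - N5 - N2 - N4 - Hub: 16+19+16+6+17+5 = 79
Hub - N1 - N3 - N5 - N4 - N2 - Hub: 16+19+16+12+17+12 = 92
Hub - N1 - N4 - N2 - N3 - N5 - Hub: 16+21+17+22+16+7 = 99
Hub - N1 - N4 - N2 - N5 - N3 - Hub: 16+21+17+6+16+11 = 87
… (46 more)
Hub - N2 - N5 - N1 - N3 - N4 - Hub: 12+6+17+19+6+5 = 65  ← best
The minimum is 65.
One optimal route: Hub → N2 → N5 → N1 → N3 → N4 → Hub (or its reverse).

65 min — the shortest possible round trip.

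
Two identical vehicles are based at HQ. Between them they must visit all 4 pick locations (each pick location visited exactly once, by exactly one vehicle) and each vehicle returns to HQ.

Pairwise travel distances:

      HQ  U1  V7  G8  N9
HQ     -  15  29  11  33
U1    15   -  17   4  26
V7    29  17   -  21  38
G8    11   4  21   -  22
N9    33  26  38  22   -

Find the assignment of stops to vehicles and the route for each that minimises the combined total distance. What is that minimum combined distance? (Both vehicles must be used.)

Check every non-empty split of the stops between the two vehicles; for each half take its own optimal tour:
  {U1} + {V7, G8, N9}: 30 + 100 = 130
  {V7} + {U1, G8, N9}: 58 + 74 = 132
  {U1, V7} + {G8, N9}: 61 + 66 = 127
  {G8} + {U1, V7, N9}: 22 + 103 = 125
  {U1, G8} + {V7, N9}: 30 + 100 = 130
  {V7, G8} + {U1, N9}: 61 + 74 = 135
  … (7 splits in total)
Best: vehicle 1 HQ → G8 → HQ = 22; vehicle 2 HQ → U1 → V7 → N9 → HQ = 103; combined 125.

125 — the smallest possible combined total.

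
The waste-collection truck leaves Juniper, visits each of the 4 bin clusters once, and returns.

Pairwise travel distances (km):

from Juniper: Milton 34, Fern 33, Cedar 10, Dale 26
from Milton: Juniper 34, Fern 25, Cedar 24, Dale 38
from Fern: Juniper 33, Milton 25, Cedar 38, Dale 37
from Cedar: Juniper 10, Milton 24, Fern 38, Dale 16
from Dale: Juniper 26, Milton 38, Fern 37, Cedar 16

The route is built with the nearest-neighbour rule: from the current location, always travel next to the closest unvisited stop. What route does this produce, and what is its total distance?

From Juniper: distances to unvisited — Cedar=10, Dale=26, Fern=33, Milton=34. Nearest is Cedar (10).
From Cedar: distances to unvisited — Dale=16, Milton=24, Fern=38. Nearest is Dale (16).
From Dale: distances to unvisited — Fern=37, Milton=38. Nearest is Fern (37).
From Fern: distances to unvisited — Milton=25. Nearest is Milton (25).
Return Milton→Juniper: 34.
Total = 10 + 16 + 37 + 25 + 34 = 122.

Nearest-neighbour total = 122 km; route Juniper → Cedar → Dale → Fern → Milton → Juniper.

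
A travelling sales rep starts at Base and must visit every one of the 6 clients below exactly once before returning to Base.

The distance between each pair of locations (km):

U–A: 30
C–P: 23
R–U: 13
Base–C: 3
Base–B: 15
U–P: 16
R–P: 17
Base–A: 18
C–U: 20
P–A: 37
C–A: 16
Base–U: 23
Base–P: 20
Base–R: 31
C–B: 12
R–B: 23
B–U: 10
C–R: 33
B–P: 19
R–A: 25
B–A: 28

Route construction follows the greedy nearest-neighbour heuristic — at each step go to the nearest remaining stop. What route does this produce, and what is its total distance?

At Base the remaining stops are C 3, B 15, A 18, P 20, U 23, R 31; go to C.
At C the remaining stops are B 12, A 16, U 20, P 23, R 33; go to B.
At B the remaining stops are U 10, P 19, R 23, A 28; go to U.
At U the remaining stops are R 13, P 16, A 30; go to R.
At R the remaining stops are P 17, A 25; go to P.
At P the remaining stops are A 37; go to A.
Return A→Base: 18.
Total = 3 + 12 + 10 + 13 + 17 + 37 + 18 = 110.

Nearest-neighbour total = 110 km; route Base → C → B → U → R → P → A → Base.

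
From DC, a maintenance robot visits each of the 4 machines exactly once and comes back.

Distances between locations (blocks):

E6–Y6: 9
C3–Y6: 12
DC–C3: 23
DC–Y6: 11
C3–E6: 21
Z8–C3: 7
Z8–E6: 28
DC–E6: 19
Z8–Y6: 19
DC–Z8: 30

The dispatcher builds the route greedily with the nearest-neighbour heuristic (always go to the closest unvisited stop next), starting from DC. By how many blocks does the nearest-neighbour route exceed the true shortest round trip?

Excess over optimum: 1 blocks.

DC: Y6=11, E6=19, C3=23, Z8=30 ⇒ Y6
Y6: E6=9, C3=12, Z8=19 ⇒ E6
E6: C3=21, Z8=28 ⇒ C3
C3: Z8=7 ⇒ Z8
NN route DC → Y6 → E6 → C3 → Z8 → DC costs 78.
Optimal: DC → Z8 → C3 → Y6 → E6 → DC costs 77 (by enumerating all 12 distinct tours).
Excess = 78 − 77 = 1.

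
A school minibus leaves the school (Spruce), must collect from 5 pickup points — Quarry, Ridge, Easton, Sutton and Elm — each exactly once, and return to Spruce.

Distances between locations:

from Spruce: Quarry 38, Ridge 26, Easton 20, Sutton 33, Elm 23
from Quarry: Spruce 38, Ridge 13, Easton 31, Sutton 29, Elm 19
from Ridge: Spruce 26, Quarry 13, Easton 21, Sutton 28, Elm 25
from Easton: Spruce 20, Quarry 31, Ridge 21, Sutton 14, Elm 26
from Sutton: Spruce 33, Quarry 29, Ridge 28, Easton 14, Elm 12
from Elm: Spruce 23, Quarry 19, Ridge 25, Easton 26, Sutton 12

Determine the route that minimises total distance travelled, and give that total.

Spruce - Quarry - Ridge - Easton - Sutton - Elm - Spruce: 38+13+21+14+12+23 = 121
Spruce - Quarry - Ridge - Easton - Elm - Sutton - Spruce: 38+13+21+26+12+33 = 143
Spruce - Quarry - Ridge - Sutton - Easton - Elm - Spruce: 38+13+28+14+26+23 = 142
Spruce - Quarry - Ridge - Sutton - Elm - Easton - Spruce: 38+13+28+12+26+20 = 137
Spruce - Quarry - Ridge - Elm - Easton - Sutton - Spruce: 38+13+25+26+14+33 = 149
Spruce - Quarry - Ridge - Elm - Sutton - Easton - Spruce: 38+13+25+12+14+20 = 122
Spruce - Quarry - Easton - Ridge - Sutton - Elm - Spruce: 38+31+21+28+12+23 = 153
Spruce - Quarry - Easton - Ridge - Elm - Sutton - Spruce: 38+31+21+25+12+33 = 160
Spruce - Quarry - Easton - Sutton - Ridge - Elm - Spruce: 38+31+14+28+25+23 = 159
Spruce - Quarry - Easton - Sutton - Elm - Ridge - Spruce: 38+31+14+12+25+26 = 146
Spruce - Quarry - Easton - Elm - Ridge - Sutton - Spruce: 38+31+26+25+28+33 = 181
Spruce - Quarry - Easton - Elm - Sutton - Ridge - Spruce: 38+31+26+12+28+26 = 161
Spruce - Quarry - Sutton - Ridge - Easton - Elm - Spruce: 38+29+28+21+26+23 = 165
Spruce - Quarry - Sutton - Ridge - Elm - Easton - Spruce: 38+29+28+25+26+20 = 166
… (46 more)
Spruce - Ridge - Quarry - Elm - Sutton - Easton - Spruce: 26+13+19+12+14+20 = 104  ← best
The minimum is 104.
One optimal route: Spruce → Ridge → Quarry → Elm → Sutton → Easton → Spruce (or its reverse).

Minimum total distance: 104.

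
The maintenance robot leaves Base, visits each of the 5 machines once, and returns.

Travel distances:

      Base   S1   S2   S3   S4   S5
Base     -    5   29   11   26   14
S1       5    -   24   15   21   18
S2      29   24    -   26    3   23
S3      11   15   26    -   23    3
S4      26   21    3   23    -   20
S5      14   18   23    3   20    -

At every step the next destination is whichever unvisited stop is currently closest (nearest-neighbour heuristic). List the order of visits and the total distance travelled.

From Base: distances to unvisited — S1=5, S3=11, S5=14, S4=26, S2=29. Nearest is S1 (5).
From S1: distances to unvisited — S3=15, S5=18, S4=21, S2=24. Nearest is S3 (15).
From S3: distances to unvisited — S5=3, S4=23, S2=26. Nearest is S5 (3).
From S5: distances to unvisited — S4=20, S2=23. Nearest is S4 (20).
From S4: distances to unvisited — S2=3. Nearest is S2 (3).
Return S2→Base: 29.
Total = 5 + 15 + 3 + 20 + 3 + 29 = 75.

75 along Base → S1 → S3 → S5 → S4 → S2 → Base.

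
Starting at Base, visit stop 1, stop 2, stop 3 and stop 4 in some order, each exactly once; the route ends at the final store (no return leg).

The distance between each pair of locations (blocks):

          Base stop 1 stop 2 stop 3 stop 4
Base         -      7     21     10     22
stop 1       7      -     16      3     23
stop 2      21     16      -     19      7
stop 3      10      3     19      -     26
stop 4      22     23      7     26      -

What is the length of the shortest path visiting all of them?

Shortest open route: 36 blocks.

There are 4! = 24 possible orderings.
Base - stop 1 - stop 2 - stop 3 - stop 4: 7+16+19+26 = 68
Base - stop 1 - stop 2 - stop 4 - stop 3: 7+16+7+26 = 56
Base - stop 1 - stop 3 - stop 2 - stop 4: 7+3+19+7 = 36
Base - stop 1 - stop 3 - stop 4 - stop 2: 7+3+26+7 = 43
Base - stop 1 - stop 4 - stop 2 - stop 3: 7+23+7+19 = 56
Base - stop 1 - stop 4 - stop 3 - stop 2: 7+23+26+19 = 75
Base - stop 2 - stop 1 - stop 3 - stop 4: 21+16+3+26 = 66
Base - stop 2 - stop 1 - stop 4 - stop 3: 21+16+23+26 = 86
Base - stop 2 - stop 3 - stop 1 - stop 4: 21+19+3+23 = 66
Base - stop 2 - stop 3 - stop 4 - stop 1: 21+19+26+23 = 89
Base - stop 2 - stop 4 - stop 1 - stop 3: 21+7+23+3 = 54
Base - stop 2 - stop 4 - stop 3 - stop 1: 21+7+26+3 = 57
Base - stop 3 - stop 1 - stop 2 - stop 4: 10+3+16+7 = 36
Base - stop 3 - stop 1 - stop 4 - stop 2: 10+3+23+7 = 43
… (10 more)
The minimum is 36.
One shortest path: Base → stop 1 → stop 3 → stop 2 → stop 4.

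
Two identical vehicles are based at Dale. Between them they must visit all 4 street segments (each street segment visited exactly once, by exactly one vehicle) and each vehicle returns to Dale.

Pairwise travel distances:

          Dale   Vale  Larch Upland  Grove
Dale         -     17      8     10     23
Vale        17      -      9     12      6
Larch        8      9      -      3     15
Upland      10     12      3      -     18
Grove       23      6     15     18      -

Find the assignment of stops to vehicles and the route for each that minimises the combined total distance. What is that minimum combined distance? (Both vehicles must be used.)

66 — the smallest possible combined total.

Try each way of splitting the stops between the two vehicles (each non-empty) and, for each split, find the best tour for each vehicle:
  {Vale} + {Larch, Upland, Grove}: 34 + 51 = 85
  {Larch} + {Vale, Upland, Grove}: 16 + 51 = 67
  {Vale, Larch} + {Upland, Grove}: 34 + 51 = 85
  {Upland} + {Vale, Larch, Grove}: 20 + 46 = 66
  {Vale, Upland} + {Larch, Grove}: 39 + 46 = 85
  {Larch, Upland} + {Vale, Grove}: 21 + 46 = 67
  … (7 splits in total)
Best: vehicle 1 Dale → Upland → Dale = 20; vehicle 2 Dale → Vale → Grove → Larch → Dale = 46; combined 66.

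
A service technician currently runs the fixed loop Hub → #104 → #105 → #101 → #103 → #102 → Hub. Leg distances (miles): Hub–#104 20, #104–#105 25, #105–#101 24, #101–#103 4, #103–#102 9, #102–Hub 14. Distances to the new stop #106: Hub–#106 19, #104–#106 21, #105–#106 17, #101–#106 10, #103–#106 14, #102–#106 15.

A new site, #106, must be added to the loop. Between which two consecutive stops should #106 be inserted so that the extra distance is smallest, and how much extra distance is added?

Adding 3 miles by placing #106 on the #105–#101 leg.

Insertion cost between consecutive stops i–j is d(i,#106) + d(#106,j) − d(i,j):
  between Hub and #104: 19 + 21 − 20 = 20
  between #104 and #105: 21 + 17 − 25 = 13
  between #105 and #101: 17 + 10 − 24 = 3
  between #101 and #103: 10 + 14 − 4 = 20
  between #103 and #102: 14 + 15 − 9 = 20
  between #102 and Hub: 15 + 19 − 14 = 20
Cheapest insertion is between #105 and #101, adding 3.
New total = 96 + 3 = 99.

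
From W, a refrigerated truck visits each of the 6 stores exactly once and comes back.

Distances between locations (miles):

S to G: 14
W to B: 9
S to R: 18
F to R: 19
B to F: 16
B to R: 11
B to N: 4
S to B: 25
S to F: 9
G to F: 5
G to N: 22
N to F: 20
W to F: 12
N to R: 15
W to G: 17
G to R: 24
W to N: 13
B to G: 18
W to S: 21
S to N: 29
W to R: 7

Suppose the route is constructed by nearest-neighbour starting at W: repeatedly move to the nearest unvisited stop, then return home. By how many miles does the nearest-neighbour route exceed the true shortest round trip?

W: R=7, B=9, F=12, N=13, G=17, S=21 ⇒ R
R: B=11, N=15, S=18, F=19, G=24 ⇒ B
B: N=4, F=16, G=18, S=25 ⇒ N
N: F=20, G=22, S=29 ⇒ F
F: G=5, S=9 ⇒ G
G: S=14 ⇒ S
NN route W → R → B → N → F → G → S → W costs 82.
Optimal: W → B → N → G → F → S → R → W costs 74 (by enumerating all 360 distinct tours).
Excess = 82 − 74 = 8.

Excess over optimum: 8 miles.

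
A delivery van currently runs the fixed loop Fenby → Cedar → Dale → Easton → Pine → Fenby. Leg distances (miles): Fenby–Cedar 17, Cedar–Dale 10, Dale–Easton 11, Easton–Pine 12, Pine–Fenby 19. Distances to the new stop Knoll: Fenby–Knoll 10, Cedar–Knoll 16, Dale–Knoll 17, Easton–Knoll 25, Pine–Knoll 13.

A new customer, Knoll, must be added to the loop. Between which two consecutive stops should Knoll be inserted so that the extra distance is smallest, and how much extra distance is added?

Adding 4 miles by placing Knoll on the Pine–Fenby leg.

Insertion cost between consecutive stops i–j is d(i,Knoll) + d(Knoll,j) − d(i,j):
  between Fenby and Cedar: 10 + 16 − 17 = 9
  between Cedar and Dale: 16 + 17 − 10 = 23
  between Dale and Easton: 17 + 25 − 11 = 31
  between Easton and Pine: 25 + 13 − 12 = 26
  between Pine and Fenby: 13 + 10 − 19 = 4
Cheapest insertion is between Pine and Fenby, adding 4.
New total = 69 + 4 = 73.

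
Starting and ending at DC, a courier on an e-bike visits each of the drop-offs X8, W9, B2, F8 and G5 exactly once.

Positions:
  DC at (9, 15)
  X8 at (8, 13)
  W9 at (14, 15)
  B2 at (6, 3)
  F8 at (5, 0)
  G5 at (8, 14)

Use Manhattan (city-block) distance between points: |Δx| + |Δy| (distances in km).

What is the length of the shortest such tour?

Shortest round trip = 48 km.

With 5 stops there are 5!/2 = 60 distinct round trips (a route and its reverse cost the same).
DC-X8-W9-B2-F8-G5-DC: 3+8+20+4+17+2 = 54
DC-X8-W9-B2-G5-F8-DC: 3+8+20+13+17+19 = 80
DC-X8-W9-F8-B2-G5-DC: 3+8+24+4+13+2 = 54
DC-X8-W9-F8-G5-B2-DC: 3+8+24+17+13+15 = 80
DC-X8-W9-G5-B2-F8-DC: 3+8+7+13+4+19 = 54
DC-X8-W9-G5-F8-B2-DC: 3+8+7+17+4+15 = 54
DC-X8-B2-W9-F8-G5-DC: 3+12+20+24+17+2 = 78
DC-X8-B2-W9-G5-F8-DC: 3+12+20+7+17+19 = 78
DC-X8-B2-F8-W9-G5-DC: 3+12+4+24+7+2 = 52
DC-X8-B2-F8-G5-W9-DC: 3+12+4+17+7+5 = 48
DC-X8-B2-G5-W9-F8-DC: 3+12+13+7+24+19 = 78
DC-X8-B2-G5-F8-W9-DC: 3+12+13+17+24+5 = 74
DC-X8-F8-W9-B2-G5-DC: 3+16+24+20+13+2 = 78
DC-X8-F8-W9-G5-B2-DC: 3+16+24+7+13+15 = 78
… (46 more)
The minimum is 48.
One optimal route: DC → X8 → B2 → F8 → G5 → W9 → DC (or its reverse).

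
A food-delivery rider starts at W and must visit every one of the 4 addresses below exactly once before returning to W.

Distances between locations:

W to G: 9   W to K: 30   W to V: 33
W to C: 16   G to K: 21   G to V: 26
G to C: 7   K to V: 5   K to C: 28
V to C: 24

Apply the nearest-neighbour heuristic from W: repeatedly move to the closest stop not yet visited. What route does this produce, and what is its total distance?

Total distance 75 via the nearest-neighbour route W → G → C → V → K → W.

From W: distances to unvisited — G=9, C=16, K=30, V=33. Nearest is G (9).
From G: distances to unvisited — C=7, K=21, V=26. Nearest is C (7).
From C: distances to unvisited — V=24, K=28. Nearest is V (24).
From V: distances to unvisited — K=5. Nearest is K (5).
Return K→W: 30.
Total = 9 + 7 + 24 + 5 + 30 = 75.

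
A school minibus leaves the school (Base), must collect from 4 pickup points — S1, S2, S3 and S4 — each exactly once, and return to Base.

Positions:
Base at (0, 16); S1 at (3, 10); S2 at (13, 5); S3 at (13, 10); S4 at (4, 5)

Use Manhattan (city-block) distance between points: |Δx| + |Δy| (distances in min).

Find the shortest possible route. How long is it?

With 4 stops there are 4!/2 = 12 distinct round trips (a route and its reverse cost the same).
Base → S1 → S2 → S3 → S4 → Base: 9+15+5+14+15 = 58
Base → S1 → S2 → S4 → S3 → Base: 9+15+9+14+19 = 66
Base → S1 → S3 → S2 → S4 → Base: 9+10+5+9+15 = 48
Base → S1 → S3 → S4 → S2 → Base: 9+10+14+9+24 = 66
Base → S1 → S4 → S2 → S3 → Base: 9+6+9+5+19 = 48
Base → S1 → S4 → S3 → S2 → Base: 9+6+14+5+24 = 58
Base → S2 → S1 → S3 → S4 → Base: 24+15+10+14+15 = 78
Base → S2 → S1 → S4 → S3 → Base: 24+15+6+14+19 = 78
Base → S2 → S3 → S1 → S4 → Base: 24+5+10+6+15 = 60
Base → S2 → S4 → S1 → S3 → Base: 24+9+6+10+19 = 68
Base → S3 → S1 → S2 → S4 → Base: 19+10+15+9+15 = 68
Base → S3 → S2 → S1 → S4 → Base: 19+5+15+6+15 = 60
The minimum is 48.
One optimal route: Base → S1 → S3 → S2 → S4 → Base (or its reverse).

48 min — the shortest possible round trip.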